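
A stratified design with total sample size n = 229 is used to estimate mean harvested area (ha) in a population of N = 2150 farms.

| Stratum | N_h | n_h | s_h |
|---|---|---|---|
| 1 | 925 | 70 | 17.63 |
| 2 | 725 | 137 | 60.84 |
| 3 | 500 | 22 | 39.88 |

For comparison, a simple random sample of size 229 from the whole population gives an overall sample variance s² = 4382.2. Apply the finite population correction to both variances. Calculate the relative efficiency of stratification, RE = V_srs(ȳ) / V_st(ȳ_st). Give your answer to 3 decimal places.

V̂(ȳ_st) = Σ W_h² (1 − n_h/N_h) s_h²/n_h, with W_h = N_h/N and N = 2150:
  stratum 1: (925/2150)²·(1 − 70/925)·17.63²/70 = 0.759692
  stratum 2: (725/2150)²·(1 − 137/725)·60.84²/137 = 2.4917
  stratum 3: (500/2150)²·(1 − 22/500)·39.88²/22 = 3.73774
V_st = 6.98913
V_srs = (1 − 229/2150)·4382.2/229 = 17.098
Relative efficiency = V_srs / V_st = 17.098/6.98913 = 2.4464

RE ≈ 2.446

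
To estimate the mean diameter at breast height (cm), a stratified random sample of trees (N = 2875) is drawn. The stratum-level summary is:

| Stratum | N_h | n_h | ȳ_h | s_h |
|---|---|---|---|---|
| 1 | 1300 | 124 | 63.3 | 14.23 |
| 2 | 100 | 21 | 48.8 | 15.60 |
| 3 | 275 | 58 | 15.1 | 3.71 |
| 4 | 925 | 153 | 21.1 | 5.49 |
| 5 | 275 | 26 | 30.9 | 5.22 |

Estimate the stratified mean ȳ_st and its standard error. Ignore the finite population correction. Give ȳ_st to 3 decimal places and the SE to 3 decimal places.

ȳ_st = Σ W_h ȳ_h = (1300·63.3 + 100·48.8 + 275·15.1 + 925·21.1 + 275·30.9)/2875 = 41.50870
V̂(ȳ_st) = Σ W_h² s_h²/n_h, with W_h = N_h/N and N = 2875:
  stratum 1: (1300/2875)²·14.23²/124 = 0.333887
  stratum 2: (100/2875)²·15.60²/21 = 0.0140202
  stratum 3: (275/2875)²·3.71²/58 = 0.00217125
  stratum 4: (925/2875)²·5.49²/153 = 0.0203921
  stratum 5: (275/2875)²·5.22²/26 = 0.00958865
V̂(ȳ_st) = 0.380059
SE(ȳ_st) = √0.380059 = 0.616489

ȳ_st ≈ 41.509, SE ≈ 0.616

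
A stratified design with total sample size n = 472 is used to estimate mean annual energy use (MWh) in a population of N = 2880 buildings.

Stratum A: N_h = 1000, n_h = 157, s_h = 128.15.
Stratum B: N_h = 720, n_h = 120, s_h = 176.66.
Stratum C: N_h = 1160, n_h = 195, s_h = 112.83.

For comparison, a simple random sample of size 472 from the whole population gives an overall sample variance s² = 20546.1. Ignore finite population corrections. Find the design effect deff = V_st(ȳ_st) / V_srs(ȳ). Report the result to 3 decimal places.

V̂(ȳ_st) = Σ W_h² s_h²/n_h, with W_h = N_h/N and N = 2880:
  stratum A: (1000/2880)²·128.15²/157 = 12.6111
  stratum B: (720/2880)²·176.66²/120 = 16.2546
  stratum C: (1160/2880)²·112.83²/195 = 10.5912
V_st = 39.4569
V_srs = s²/n = 20546.1/472 = 43.5299
deff = V_st / V_srs = 39.4569/43.5299 = 0.9064

deff ≈ 0.906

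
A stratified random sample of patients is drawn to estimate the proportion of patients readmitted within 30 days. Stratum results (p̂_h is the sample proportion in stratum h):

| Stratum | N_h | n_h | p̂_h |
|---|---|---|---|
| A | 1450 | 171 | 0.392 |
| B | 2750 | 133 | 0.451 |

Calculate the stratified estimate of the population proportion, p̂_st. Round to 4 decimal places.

p̂_st ≈ 0.4306

N = 4200; stratum weights W_h = N_h/N.
p̂_st = Σ W_h p̂_h = (1450·0.392 + 2750·0.451)/4200 = 0.43063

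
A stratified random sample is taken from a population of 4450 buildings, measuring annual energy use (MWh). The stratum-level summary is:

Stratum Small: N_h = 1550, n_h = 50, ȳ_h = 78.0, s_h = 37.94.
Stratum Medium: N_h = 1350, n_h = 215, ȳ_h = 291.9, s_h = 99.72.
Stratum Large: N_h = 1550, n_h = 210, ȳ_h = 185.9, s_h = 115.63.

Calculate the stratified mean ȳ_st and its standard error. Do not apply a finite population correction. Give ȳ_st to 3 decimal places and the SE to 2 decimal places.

ȳ_st ≈ 180.474, SE ≈ 3.93

ȳ_st = Σ W_h ȳ_h = (1550·78.0 + 1350·291.9 + 1550·185.9)/4450 = 180.47416
V̂(ȳ_st) = Σ W_h² s_h²/n_h, with W_h = N_h/N and N = 4450:
  stratum Small: (1550/4450)²·37.94²/50 = 3.49275
  stratum Medium: (1350/4450)²·99.72²/215 = 4.25671
  stratum Large: (1550/4450)²·115.63²/210 = 7.72441
V̂(ȳ_st) = 15.4739
SE(ȳ_st) = √15.4739 = 3.93368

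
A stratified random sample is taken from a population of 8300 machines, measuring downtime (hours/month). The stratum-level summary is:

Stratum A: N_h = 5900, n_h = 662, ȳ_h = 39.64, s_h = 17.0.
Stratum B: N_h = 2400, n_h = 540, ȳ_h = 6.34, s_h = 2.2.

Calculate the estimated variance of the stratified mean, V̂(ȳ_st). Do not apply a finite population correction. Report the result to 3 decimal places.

V̂(ȳ_st) = Σ W_h² s_h²/n_h, with W_h = N_h/N and N = 8300:
  stratum A: (5900/8300)²·17.0²/662 = 0.220591
  stratum B: (2400/8300)²·2.2²/540 = 0.000749407
V̂(ȳ_st) = 0.22134

V̂(ȳ_st) ≈ 0.221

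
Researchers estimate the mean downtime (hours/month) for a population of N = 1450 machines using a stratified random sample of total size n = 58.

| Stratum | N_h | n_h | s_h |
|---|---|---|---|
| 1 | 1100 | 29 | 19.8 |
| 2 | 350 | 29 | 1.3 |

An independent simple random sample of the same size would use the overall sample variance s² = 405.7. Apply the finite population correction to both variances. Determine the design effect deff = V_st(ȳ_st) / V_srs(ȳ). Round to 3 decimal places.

V̂(ȳ_st) = Σ W_h² (1 − n_h/N_h) s_h²/n_h, with W_h = N_h/N and N = 1450:
  stratum 1: (1100/1450)²·(1 − 29/1100)·19.8²/29 = 7.57493
  stratum 2: (350/1450)²·(1 − 29/350)·1.3²/29 = 0.00311405
V_st = 7.57804
V_srs = (1 − 58/1450)·405.7/58 = 6.71503
deff = V_st / V_srs = 7.57804/6.71503 = 1.1285

deff ≈ 1.129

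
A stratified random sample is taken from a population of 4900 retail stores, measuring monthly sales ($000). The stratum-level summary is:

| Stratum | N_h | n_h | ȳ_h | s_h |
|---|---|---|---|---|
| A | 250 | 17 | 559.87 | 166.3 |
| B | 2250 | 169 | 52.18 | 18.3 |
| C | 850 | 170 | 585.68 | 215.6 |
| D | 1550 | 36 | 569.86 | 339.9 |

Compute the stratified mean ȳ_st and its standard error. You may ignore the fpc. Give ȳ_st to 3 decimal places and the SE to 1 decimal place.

ȳ_st = Σ W_h ȳ_h = (250·559.87 + 2250·52.18 + 850·585.68 + 1550·569.86)/4900 = 334.38439
V̂(ȳ_st) = Σ W_h² s_h²/n_h, with W_h = N_h/N and N = 4900:
  stratum A: (250/4900)²·166.3²/17 = 4.23471
  stratum B: (2250/4900)²·18.3²/169 = 0.417819
  stratum C: (850/4900)²·215.6²/170 = 8.228
  stratum D: (1550/4900)²·339.9²/36 = 321.123
V̂(ȳ_st) = 334.003
SE(ȳ_st) = √334.003 = 18.2758

ȳ_st ≈ 334.384, SE ≈ 18.3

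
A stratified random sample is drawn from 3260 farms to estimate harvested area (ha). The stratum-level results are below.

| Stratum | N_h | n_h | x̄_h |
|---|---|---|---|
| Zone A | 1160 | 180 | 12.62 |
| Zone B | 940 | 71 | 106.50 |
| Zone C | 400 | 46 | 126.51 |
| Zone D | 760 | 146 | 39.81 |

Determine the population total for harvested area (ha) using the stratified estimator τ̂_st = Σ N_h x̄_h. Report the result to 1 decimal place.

τ̂_st = Σ N_h x̄_h = 1160·12.62 + 940·106.50 + 400·126.51 + 760·39.81 = 195608.8

τ̂_st ≈ 195608.8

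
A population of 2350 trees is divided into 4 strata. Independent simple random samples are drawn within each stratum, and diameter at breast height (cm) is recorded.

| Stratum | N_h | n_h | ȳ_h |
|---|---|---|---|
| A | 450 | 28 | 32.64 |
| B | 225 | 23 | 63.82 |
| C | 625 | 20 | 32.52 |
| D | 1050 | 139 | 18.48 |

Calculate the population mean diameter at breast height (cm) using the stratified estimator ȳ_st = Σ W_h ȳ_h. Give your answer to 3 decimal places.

N = Σ N_h = 2350. Stratum weights W_h = N_h/N.
ȳ_st = (450·32.64 + 225·63.82 + 625·32.52 + 1050·18.48) / 2350 = 29.26660

ȳ_st ≈ 29.267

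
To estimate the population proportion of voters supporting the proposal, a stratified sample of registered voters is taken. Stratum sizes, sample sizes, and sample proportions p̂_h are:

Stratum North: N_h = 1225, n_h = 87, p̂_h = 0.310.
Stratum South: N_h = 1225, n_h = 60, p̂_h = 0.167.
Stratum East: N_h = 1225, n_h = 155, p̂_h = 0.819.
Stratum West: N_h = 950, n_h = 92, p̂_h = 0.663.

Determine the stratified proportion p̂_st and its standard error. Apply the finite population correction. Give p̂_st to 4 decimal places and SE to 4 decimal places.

p̂_st ≈ 0.4794, SE ≈ 0.0217

N = 4625; stratum weights W_h = N_h/N.
p̂_st = Σ W_h p̂_h = (1225·0.310 + 1225·0.167 + 1225·0.819 + 950·0.663)/4625 = 0.47945
V̂(p̂_st) = Σ W_h² (1 − n_h/N_h) p̂_h(1−p̂_h)/(n_h−1):
  stratum North: (1225/4625)²·(1 − 87/1225)·0.310·0.690/86 = 0.000162094
  stratum South: (1225/4625)²·(1 − 60/1225)·0.167·0.833/59 = 0.000157307
  stratum East: (1225/4625)²·(1 − 155/1225)·0.819·0.181/154 = 5.89845e-05
  stratum West: (950/4625)²·(1 − 92/950)·0.663·0.337/91 = 9.35598e-05
V̂(p̂_st) = 0.000471945; SE = √V̂ = 0.0217243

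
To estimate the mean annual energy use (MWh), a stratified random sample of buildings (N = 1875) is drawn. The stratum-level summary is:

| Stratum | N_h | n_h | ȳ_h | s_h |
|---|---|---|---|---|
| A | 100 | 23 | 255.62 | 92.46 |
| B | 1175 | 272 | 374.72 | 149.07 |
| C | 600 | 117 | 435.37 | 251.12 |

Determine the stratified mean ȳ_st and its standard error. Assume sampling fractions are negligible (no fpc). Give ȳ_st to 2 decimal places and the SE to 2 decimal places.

ȳ_st ≈ 387.78, SE ≈ 9.40

ȳ_st = Σ W_h ȳ_h = (100·255.62 + 1175·374.72 + 600·435.37)/1875 = 387.77600
V̂(ȳ_st) = Σ W_h² s_h²/n_h, with W_h = N_h/N and N = 1875:
  stratum A: (100/1875)²·92.46²/23 = 1.05725
  stratum B: (1175/1875)²·149.07²/272 = 32.0837
  stratum C: (600/1875)²·251.12²/117 = 55.1921
V̂(ȳ_st) = 88.333
SE(ȳ_st) = √88.333 = 9.39857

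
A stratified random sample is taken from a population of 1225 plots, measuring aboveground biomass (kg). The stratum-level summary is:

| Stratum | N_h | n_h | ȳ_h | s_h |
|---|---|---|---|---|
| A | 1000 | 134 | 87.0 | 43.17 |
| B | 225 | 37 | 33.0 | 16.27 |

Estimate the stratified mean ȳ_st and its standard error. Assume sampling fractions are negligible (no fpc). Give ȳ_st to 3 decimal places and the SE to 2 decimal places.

ȳ_st ≈ 77.082, SE ≈ 3.08

ȳ_st = Σ W_h ȳ_h = (1000·87.0 + 225·33.0)/1225 = 77.08163
V̂(ȳ_st) = Σ W_h² s_h²/n_h, with W_h = N_h/N and N = 1225:
  stratum A: (1000/1225)²·43.17²/134 = 9.26802
  stratum B: (225/1225)²·16.27²/37 = 0.241361
V̂(ȳ_st) = 9.50938
SE(ȳ_st) = √9.50938 = 3.08373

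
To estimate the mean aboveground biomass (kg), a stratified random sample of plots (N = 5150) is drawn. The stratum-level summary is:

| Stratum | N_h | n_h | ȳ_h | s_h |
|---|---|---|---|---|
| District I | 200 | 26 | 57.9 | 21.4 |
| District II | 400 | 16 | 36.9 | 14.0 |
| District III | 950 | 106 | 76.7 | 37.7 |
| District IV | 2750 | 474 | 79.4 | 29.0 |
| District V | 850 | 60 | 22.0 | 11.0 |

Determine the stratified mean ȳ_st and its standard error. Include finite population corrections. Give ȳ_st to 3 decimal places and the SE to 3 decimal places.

ȳ_st = Σ W_h ȳ_h = (200·57.9 + 400·36.9 + 950·76.7 + 2750·79.4 + 850·22.0)/5150 = 65.29223
V̂(ȳ_st) = Σ W_h² (1 − n_h/N_h) s_h²/n_h, with W_h = N_h/N and N = 5150:
  stratum District I: (200/5150)²·(1 − 26/200)·21.4²/26 = 0.023111
  stratum District II: (400/5150)²·(1 − 16/400)·14.0²/16 = 0.0709435
  stratum District III: (950/5150)²·(1 − 106/950)·37.7²/106 = 0.405348
  stratum District IV: (2750/5150)²·(1 − 474/2750)·29.0²/474 = 0.418705
  stratum District V: (850/5150)²·(1 − 60/850)·11.0²/60 = 0.0510582
V̂(ȳ_st) = 0.969166
SE(ȳ_st) = √0.969166 = 0.984462

ȳ_st ≈ 65.292, SE ≈ 0.984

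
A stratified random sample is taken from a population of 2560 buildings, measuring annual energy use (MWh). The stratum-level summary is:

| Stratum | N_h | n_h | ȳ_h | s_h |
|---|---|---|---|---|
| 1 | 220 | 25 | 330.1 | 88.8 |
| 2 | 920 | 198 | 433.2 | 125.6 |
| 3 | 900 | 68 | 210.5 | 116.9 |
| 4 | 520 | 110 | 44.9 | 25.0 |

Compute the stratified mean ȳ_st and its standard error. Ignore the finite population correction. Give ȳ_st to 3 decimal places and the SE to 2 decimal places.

ȳ_st = Σ W_h ȳ_h = (220·330.1 + 920·433.2 + 900·210.5 + 520·44.9)/2560 = 267.17344
V̂(ȳ_st) = Σ W_h² s_h²/n_h, with W_h = N_h/N and N = 2560:
  stratum 1: (220/2560)²·88.8²/25 = 2.32944
  stratum 2: (920/2560)²·125.6²/198 = 10.2899
  stratum 3: (900/2560)²·116.9²/68 = 24.8385
  stratum 4: (520/2560)²·25.0²/110 = 0.23443
V̂(ȳ_st) = 37.6922
SE(ȳ_st) = √37.6922 = 6.1394

ȳ_st ≈ 267.173, SE ≈ 6.14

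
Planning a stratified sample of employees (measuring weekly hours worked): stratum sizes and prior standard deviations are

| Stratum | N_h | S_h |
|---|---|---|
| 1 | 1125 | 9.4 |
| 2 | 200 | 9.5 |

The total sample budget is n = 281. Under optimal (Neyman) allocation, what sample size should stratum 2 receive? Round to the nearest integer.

43

Neyman allocation: n_h = n · N_h S_h / Σ N_i S_i, with n = 281.
  stratum 1: N_h·S_h = 1125·9.4 = 10575.00
  stratum 2: N_h·S_h = 200·9.5 = 1900.00
Σ N_h S_h = 12475.00
n for stratum 2 = 281·1900.00/12475.00 = 42.798 → 43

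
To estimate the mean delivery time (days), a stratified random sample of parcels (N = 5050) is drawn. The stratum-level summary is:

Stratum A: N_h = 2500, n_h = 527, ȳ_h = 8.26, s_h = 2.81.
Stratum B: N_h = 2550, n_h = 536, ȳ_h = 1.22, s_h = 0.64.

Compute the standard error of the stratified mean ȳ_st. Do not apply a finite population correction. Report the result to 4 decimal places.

SE(ȳ_st) ≈ 0.0622

V̂(ȳ_st) = Σ W_h² s_h²/n_h, with W_h = N_h/N and N = 5050:
  stratum A: (2500/5050)²·2.81²/527 = 0.00367197
  stratum B: (2550/5050)²·0.64²/536 = 0.000194847
V̂(ȳ_st) = 0.00386682
SE(ȳ_st) = √0.00386682 = 0.0621837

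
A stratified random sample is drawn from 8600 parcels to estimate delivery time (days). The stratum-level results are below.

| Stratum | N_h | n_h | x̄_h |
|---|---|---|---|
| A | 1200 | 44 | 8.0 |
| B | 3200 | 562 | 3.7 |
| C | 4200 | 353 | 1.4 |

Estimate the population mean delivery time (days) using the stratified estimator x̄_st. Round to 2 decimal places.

x̄_st ≈ 3.18

N = Σ N_h = 8600. Stratum weights W_h = N_h/N.
x̄_st = (1200·8.0 + 3200·3.7 + 4200·1.4) / 8600 = 3.1767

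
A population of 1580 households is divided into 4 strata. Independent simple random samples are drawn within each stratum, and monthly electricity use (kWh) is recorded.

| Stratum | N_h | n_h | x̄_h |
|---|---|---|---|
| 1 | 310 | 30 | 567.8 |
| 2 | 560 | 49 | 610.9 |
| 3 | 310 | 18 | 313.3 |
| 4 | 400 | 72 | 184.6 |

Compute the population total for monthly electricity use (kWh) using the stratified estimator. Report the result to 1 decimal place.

τ̂_st ≈ 689085.0

τ̂_st = Σ N_h x̄_h = 310·567.8 + 560·610.9 + 310·313.3 + 400·184.6 = 689085.0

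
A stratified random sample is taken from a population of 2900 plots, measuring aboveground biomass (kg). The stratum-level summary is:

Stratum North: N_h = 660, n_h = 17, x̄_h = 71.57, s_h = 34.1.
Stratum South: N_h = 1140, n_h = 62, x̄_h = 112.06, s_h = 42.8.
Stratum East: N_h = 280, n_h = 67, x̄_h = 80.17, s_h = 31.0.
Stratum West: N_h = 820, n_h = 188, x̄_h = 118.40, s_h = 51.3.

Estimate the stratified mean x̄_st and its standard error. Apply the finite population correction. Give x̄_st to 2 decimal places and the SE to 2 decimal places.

x̄_st ≈ 101.56, SE ≈ 2.96

x̄_st = Σ W_h x̄_h = (660·71.57 + 1140·112.06 + 280·80.17 + 820·118.40)/2900 = 101.55869
V̂(x̄_st) = Σ W_h² (1 − n_h/N_h) s_h²/n_h, with W_h = N_h/N and N = 2900:
  stratum North: (660/2900)²·(1 − 17/660)·34.1²/17 = 3.45159
  stratum South: (1140/2900)²·(1 − 62/1140)·42.8²/62 = 4.31741
  stratum East: (280/2900)²·(1 − 67/280)·31.0²/67 = 0.101716
  stratum West: (820/2900)²·(1 − 188/820)·51.3²/188 = 0.862605
V̂(x̄_st) = 8.73332
SE(x̄_st) = √8.73332 = 2.95522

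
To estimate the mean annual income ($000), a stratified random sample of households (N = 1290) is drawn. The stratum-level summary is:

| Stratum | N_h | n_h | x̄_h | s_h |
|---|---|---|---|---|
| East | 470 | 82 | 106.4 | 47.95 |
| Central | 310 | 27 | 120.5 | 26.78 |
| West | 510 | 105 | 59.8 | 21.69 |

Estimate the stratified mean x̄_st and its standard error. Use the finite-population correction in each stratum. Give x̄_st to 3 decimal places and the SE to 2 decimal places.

x̄_st = Σ W_h x̄_h = (470·106.4 + 310·120.5 + 510·59.8)/1290 = 91.36512
V̂(x̄_st) = Σ W_h² (1 − n_h/N_h) s_h²/n_h, with W_h = N_h/N and N = 1290:
  stratum East: (470/1290)²·(1 − 82/470)·47.95²/82 = 3.07265
  stratum Central: (310/1290)²·(1 − 27/310)·26.78²/27 = 1.40032
  stratum West: (510/1290)²·(1 − 105/510)·21.69²/105 = 0.556129
V̂(x̄_st) = 5.0291
SE(x̄_st) = √5.0291 = 2.24257

x̄_st ≈ 91.365, SE ≈ 2.24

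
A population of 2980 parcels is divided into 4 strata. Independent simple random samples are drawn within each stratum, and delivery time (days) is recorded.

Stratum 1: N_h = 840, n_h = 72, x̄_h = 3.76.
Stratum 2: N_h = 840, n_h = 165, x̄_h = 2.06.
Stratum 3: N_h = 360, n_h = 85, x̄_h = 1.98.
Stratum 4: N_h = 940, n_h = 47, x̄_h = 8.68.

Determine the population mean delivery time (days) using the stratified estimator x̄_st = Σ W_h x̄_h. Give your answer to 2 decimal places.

x̄_st ≈ 4.62

N = Σ N_h = 2980. Stratum weights W_h = N_h/N.
x̄_st = (840·3.76 + 840·2.06 + 360·1.98 + 940·8.68) / 2980 = 4.6177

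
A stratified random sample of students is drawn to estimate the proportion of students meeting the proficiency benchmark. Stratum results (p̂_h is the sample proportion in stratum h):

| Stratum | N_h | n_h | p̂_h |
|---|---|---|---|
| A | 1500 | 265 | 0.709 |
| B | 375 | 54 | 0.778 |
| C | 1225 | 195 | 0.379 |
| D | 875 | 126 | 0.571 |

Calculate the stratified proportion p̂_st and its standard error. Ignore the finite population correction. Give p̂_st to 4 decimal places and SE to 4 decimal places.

N = 3975; stratum weights W_h = N_h/N.
p̂_st = Σ W_h p̂_h = (1500·0.709 + 375·0.778 + 1225·0.379 + 875·0.571)/3975 = 0.58343
V̂(p̂_st) = Σ W_h² p̂_h(1−p̂_h)/(n_h−1):
  stratum A: (1500/3975)²·0.709·0.291/264 = 0.000111287
  stratum B: (375/3975)²·0.778·0.222/53 = 2.90031e-05
  stratum C: (1225/3975)²·0.379·0.621/194 = 0.00011522
  stratum D: (875/3975)²·0.571·0.429/125 = 9.49566e-05
V̂(p̂_st) = 0.000350466; SE = √V̂ = 0.0187207

p̂_st ≈ 0.5834, SE ≈ 0.0187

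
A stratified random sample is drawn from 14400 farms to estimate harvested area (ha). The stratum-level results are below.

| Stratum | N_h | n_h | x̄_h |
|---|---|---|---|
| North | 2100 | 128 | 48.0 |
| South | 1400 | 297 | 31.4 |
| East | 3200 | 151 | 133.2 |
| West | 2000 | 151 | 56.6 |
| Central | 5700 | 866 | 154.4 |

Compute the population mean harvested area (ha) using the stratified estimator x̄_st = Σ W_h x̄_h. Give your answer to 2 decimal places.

N = Σ N_h = 14400. Stratum weights W_h = N_h/N.
x̄_st = (2100·48.0 + 1400·31.4 + 3200·133.2 + 2000·56.6 + 5700·154.4) / 14400 = 108.6306

x̄_st ≈ 108.63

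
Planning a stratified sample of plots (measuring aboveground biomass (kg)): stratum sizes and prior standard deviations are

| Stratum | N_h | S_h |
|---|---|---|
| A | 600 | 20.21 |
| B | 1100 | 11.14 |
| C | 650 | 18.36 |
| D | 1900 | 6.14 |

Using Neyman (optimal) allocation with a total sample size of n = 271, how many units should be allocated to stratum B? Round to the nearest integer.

Neyman allocation: n_h = n · N_h S_h / Σ N_i S_i, with n = 271.
  stratum A: N_h·S_h = 600·20.21 = 12126.00
  stratum B: N_h·S_h = 1100·11.14 = 12254.00
  stratum C: N_h·S_h = 650·18.36 = 11934.00
  stratum D: N_h·S_h = 1900·6.14 = 11666.00
Σ N_h S_h = 47980.00
n for stratum B = 271·12254.00/47980.00 = 69.213 → 69

69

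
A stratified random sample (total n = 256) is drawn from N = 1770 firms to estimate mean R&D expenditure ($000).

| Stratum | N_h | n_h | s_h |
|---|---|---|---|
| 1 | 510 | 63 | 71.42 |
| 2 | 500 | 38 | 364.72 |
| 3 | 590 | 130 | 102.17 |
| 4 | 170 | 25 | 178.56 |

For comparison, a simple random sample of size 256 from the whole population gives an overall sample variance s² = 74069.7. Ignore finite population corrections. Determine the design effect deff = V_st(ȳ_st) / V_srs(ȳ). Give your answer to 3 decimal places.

V̂(ȳ_st) = Σ W_h² s_h²/n_h, with W_h = N_h/N and N = 1770:
  stratum 1: (510/1770)²·71.42²/63 = 6.72191
  stratum 2: (500/1770)²·364.72²/38 = 279.337
  stratum 3: (590/1770)²·102.17²/130 = 8.92197
  stratum 4: (170/1770)²·178.56²/25 = 11.7647
V_st = 306.746
V_srs = s²/n = 74069.7/256 = 289.335
deff = V_st / V_srs = 306.746/289.335 = 1.0602

deff ≈ 1.060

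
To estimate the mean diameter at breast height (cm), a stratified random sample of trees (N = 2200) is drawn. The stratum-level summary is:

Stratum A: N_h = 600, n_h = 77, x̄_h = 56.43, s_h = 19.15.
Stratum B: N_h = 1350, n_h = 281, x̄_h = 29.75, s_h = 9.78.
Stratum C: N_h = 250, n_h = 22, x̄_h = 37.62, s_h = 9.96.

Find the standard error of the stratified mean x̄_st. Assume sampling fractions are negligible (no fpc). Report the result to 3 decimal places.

V̂(x̄_st) = Σ W_h² s_h²/n_h, with W_h = N_h/N and N = 2200:
  stratum A: (600/2200)²·19.15²/77 = 0.354245
  stratum B: (1350/2200)²·9.78²/281 = 0.128172
  stratum C: (250/2200)²·9.96²/22 = 0.0582278
V̂(x̄_st) = 0.540645
SE(x̄_st) = √0.540645 = 0.735286

SE(x̄_st) ≈ 0.735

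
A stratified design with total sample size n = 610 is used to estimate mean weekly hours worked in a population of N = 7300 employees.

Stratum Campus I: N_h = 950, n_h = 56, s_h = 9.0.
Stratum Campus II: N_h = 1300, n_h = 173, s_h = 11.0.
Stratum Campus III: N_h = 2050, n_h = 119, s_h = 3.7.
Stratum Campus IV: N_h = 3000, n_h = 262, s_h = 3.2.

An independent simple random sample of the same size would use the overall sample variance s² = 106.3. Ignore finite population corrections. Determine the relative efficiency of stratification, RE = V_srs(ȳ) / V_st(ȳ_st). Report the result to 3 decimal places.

V̂(ȳ_st) = Σ W_h² s_h²/n_h, with W_h = N_h/N and N = 7300:
  stratum Campus I: (950/7300)²·9.0²/56 = 0.0244962
  stratum Campus II: (1300/7300)²·11.0²/173 = 0.022181
  stratum Campus III: (2050/7300)²·3.7²/119 = 0.00907232
  stratum Campus IV: (3000/7300)²·3.2²/262 = 0.00660078
V_st = 0.0623502
V_srs = s²/n = 106.3/610 = 0.174262
Relative efficiency = V_srs / V_st = 0.174262/0.0623502 = 2.7949

RE ≈ 2.795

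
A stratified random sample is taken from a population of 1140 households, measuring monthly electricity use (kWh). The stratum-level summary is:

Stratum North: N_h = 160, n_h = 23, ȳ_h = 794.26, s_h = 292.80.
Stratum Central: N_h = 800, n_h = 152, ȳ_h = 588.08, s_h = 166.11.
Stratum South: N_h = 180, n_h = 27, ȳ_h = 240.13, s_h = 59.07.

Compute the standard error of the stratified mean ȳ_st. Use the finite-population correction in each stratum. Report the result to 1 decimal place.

V̂(ȳ_st) = Σ W_h² (1 − n_h/N_h) s_h²/n_h, with W_h = N_h/N and N = 1140:
  stratum North: (160/1140)²·(1 − 23/160)·292.80²/23 = 62.8702
  stratum Central: (800/1140)²·(1 − 152/800)·166.11²/152 = 72.4108
  stratum South: (180/1140)²·(1 − 27/180)·59.07²/27 = 2.73857
V̂(ȳ_st) = 138.02
SE(ȳ_st) = √138.02 = 11.7482

SE(ȳ_st) ≈ 11.7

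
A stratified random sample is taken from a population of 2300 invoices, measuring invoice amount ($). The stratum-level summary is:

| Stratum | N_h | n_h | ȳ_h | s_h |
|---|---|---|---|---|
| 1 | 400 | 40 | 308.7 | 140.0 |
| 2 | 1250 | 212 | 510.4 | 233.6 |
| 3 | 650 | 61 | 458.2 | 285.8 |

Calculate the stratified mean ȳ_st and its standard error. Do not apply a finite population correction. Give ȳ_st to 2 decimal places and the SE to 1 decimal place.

ȳ_st ≈ 460.57, SE ≈ 14.1

ȳ_st = Σ W_h ȳ_h = (400·308.7 + 1250·510.4 + 650·458.2)/2300 = 460.56957
V̂(ȳ_st) = Σ W_h² s_h²/n_h, with W_h = N_h/N and N = 2300:
  stratum 1: (400/2300)²·140.0²/40 = 14.8204
  stratum 2: (1250/2300)²·233.6²/212 = 76.0281
  stratum 3: (650/2300)²·285.8²/61 = 106.946
V̂(ȳ_st) = 197.795
SE(ȳ_st) = √197.795 = 14.064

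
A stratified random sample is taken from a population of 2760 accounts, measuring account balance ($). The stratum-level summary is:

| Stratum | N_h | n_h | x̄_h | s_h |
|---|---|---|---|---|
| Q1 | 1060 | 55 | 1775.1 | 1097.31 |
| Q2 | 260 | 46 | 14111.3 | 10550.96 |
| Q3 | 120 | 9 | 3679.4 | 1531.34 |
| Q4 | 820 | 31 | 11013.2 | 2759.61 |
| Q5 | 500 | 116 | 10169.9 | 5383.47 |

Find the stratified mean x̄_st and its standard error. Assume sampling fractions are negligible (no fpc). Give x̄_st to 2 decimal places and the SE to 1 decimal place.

x̄_st = Σ W_h x̄_h = (1060·1775.1 + 260·14111.3 + 120·3679.4 + 820·11013.2 + 500·10169.9)/2760 = 7285.45145
V̂(x̄_st) = Σ W_h² s_h²/n_h, with W_h = N_h/N and N = 2760:
  stratum Q1: (1060/2760)²·1097.31²/55 = 3229.16
  stratum Q2: (260/2760)²·10550.96²/46 = 21476.1
  stratum Q3: (120/2760)²·1531.34²/9 = 492.544
  stratum Q4: (820/2760)²·2759.61²/31 = 21684.2
  stratum Q5: (500/2760)²·5383.47²/116 = 8199.52
V̂(x̄_st) = 55081.5
SE(x̄_st) = √55081.5 = 234.694

x̄_st ≈ 7285.45, SE ≈ 234.7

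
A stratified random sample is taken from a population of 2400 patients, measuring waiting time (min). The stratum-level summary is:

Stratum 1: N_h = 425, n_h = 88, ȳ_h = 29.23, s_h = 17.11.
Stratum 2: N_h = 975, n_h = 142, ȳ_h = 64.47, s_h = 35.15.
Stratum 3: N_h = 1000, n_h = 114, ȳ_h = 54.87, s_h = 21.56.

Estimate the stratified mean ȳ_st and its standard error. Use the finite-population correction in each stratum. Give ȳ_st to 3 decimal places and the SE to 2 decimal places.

ȳ_st ≈ 54.230, SE ≈ 1.39

ȳ_st = Σ W_h ȳ_h = (425·29.23 + 975·64.47 + 1000·54.87)/2400 = 54.22958
V̂(ȳ_st) = Σ W_h² (1 − n_h/N_h) s_h²/n_h, with W_h = N_h/N and N = 2400:
  stratum 1: (425/2400)²·(1 − 88/425)·17.11²/88 = 0.0827206
  stratum 2: (975/2400)²·(1 − 142/975)·35.15²/142 = 1.22684
  stratum 3: (1000/2400)²·(1 − 114/1000)·21.56²/114 = 0.627197
V̂(ȳ_st) = 1.93676
SE(ȳ_st) = √1.93676 = 1.39168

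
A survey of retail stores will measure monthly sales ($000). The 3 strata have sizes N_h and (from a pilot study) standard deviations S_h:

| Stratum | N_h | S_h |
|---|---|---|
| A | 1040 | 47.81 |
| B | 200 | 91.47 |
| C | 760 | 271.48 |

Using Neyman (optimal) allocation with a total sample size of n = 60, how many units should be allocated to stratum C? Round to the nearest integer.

45

Neyman allocation: n_h = n · N_h S_h / Σ N_i S_i, with n = 60.
  stratum A: N_h·S_h = 1040·47.81 = 49722.40
  stratum B: N_h·S_h = 200·91.47 = 18294.00
  stratum C: N_h·S_h = 760·271.48 = 206324.80
Σ N_h S_h = 274341.20
n for stratum C = 60·206324.80/274341.20 = 45.124 → 45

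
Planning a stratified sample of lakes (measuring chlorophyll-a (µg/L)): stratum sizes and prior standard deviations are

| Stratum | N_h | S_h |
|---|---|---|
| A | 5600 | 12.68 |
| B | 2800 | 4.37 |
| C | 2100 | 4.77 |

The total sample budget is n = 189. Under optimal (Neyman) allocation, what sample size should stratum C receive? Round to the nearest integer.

Neyman allocation: n_h = n · N_h S_h / Σ N_i S_i, with n = 189.
  stratum A: N_h·S_h = 5600·12.68 = 71008.00
  stratum B: N_h·S_h = 2800·4.37 = 12236.00
  stratum C: N_h·S_h = 2100·4.77 = 10017.00
Σ N_h S_h = 93261.00
n for stratum C = 189·10017.00/93261.00 = 20.300 → 20

20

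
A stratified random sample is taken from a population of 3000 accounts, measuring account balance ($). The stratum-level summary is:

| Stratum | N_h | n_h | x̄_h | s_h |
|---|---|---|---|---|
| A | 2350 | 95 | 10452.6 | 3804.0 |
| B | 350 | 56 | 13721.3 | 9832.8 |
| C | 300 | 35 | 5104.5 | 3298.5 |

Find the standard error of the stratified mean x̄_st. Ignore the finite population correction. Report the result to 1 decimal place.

V̂(x̄_st) = Σ W_h² s_h²/n_h, with W_h = N_h/N and N = 3000:
  stratum A: (2350/3000)²·3804.0²/95 = 93465.3
  stratum B: (350/3000)²·9832.8²/56 = 23499.6
  stratum C: (300/3000)²·3298.5²/35 = 3108.6
V̂(x̄_st) = 120074
SE(x̄_st) = √120074 = 346.516

SE(x̄_st) ≈ 346.5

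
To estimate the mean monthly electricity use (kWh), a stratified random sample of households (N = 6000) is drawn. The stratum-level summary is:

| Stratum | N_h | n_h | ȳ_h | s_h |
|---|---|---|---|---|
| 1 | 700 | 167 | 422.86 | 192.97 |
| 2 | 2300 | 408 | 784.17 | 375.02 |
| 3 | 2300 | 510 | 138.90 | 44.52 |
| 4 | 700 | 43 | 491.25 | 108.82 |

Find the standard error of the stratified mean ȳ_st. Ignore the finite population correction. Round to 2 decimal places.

V̂(ȳ_st) = Σ W_h² s_h²/n_h, with W_h = N_h/N and N = 6000:
  stratum 1: (700/6000)²·192.97²/167 = 3.03499
  stratum 2: (2300/6000)²·375.02²/408 = 50.6526
  stratum 3: (2300/6000)²·44.52²/510 = 0.571075
  stratum 4: (700/6000)²·108.82²/43 = 3.74837
V̂(ȳ_st) = 58.007
SE(ȳ_st) = √58.007 = 7.61624

SE(ȳ_st) ≈ 7.62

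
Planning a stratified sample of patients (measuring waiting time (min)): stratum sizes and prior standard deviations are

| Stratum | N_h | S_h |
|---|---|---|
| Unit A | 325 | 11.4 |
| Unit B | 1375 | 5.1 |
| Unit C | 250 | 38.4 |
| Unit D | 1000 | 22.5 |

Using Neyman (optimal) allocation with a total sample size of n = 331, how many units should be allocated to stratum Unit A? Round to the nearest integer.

Neyman allocation: n_h = n · N_h S_h / Σ N_i S_i, with n = 331.
  stratum Unit A: N_h·S_h = 325·11.4 = 3705.00
  stratum Unit B: N_h·S_h = 1375·5.1 = 7012.50
  stratum Unit C: N_h·S_h = 250·38.4 = 9600.00
  stratum Unit D: N_h·S_h = 1000·22.5 = 22500.00
Σ N_h S_h = 42817.50
n for stratum Unit A = 331·3705.00/42817.50 = 28.641 → 29

29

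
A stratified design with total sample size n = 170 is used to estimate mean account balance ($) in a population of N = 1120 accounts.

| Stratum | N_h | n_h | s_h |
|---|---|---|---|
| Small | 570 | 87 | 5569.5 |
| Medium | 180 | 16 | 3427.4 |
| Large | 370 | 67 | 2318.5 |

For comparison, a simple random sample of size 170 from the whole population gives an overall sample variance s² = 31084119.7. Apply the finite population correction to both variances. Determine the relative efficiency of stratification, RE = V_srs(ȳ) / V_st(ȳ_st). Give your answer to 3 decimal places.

V̂(ȳ_st) = Σ W_h² (1 − n_h/N_h) s_h²/n_h, with W_h = N_h/N and N = 1120:
  stratum Small: (570/1120)²·(1 − 87/570)·5569.5²/87 = 78252.7
  stratum Medium: (180/1120)²·(1 − 16/180)·3427.4²/16 = 17277.9
  stratum Large: (370/1120)²·(1 − 67/370)·2318.5²/67 = 7170.47
V_st = 102701
V_srs = (1 − 170/1120)·31084119.7/170 = 155094
Relative efficiency = V_srs / V_st = 155094/102701 = 1.5102

RE ≈ 1.510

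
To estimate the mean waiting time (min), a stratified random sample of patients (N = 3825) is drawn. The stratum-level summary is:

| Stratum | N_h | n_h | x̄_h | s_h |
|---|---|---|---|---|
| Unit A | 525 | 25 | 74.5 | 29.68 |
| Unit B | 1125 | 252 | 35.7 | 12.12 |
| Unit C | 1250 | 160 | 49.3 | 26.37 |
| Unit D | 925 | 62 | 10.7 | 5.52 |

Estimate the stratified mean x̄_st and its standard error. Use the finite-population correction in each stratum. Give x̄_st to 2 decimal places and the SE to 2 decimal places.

x̄_st ≈ 39.42, SE ≈ 1.05

x̄_st = Σ W_h x̄_h = (525·74.5 + 1125·35.7 + 1250·49.3 + 925·10.7)/3825 = 39.42418
V̂(x̄_st) = Σ W_h² (1 − n_h/N_h) s_h²/n_h, with W_h = N_h/N and N = 3825:
  stratum Unit A: (525/3825)²·(1 − 25/525)·29.68²/25 = 0.6322
  stratum Unit B: (1125/3825)²·(1 − 252/1125)·12.12²/252 = 0.0391299
  stratum Unit C: (1250/3825)²·(1 − 160/1250)·26.37²/160 = 0.404738
  stratum Unit D: (925/3825)²·(1 − 62/925)·5.52²/62 = 0.0268149
V̂(x̄_st) = 1.10288
SE(x̄_st) = √1.10288 = 1.05018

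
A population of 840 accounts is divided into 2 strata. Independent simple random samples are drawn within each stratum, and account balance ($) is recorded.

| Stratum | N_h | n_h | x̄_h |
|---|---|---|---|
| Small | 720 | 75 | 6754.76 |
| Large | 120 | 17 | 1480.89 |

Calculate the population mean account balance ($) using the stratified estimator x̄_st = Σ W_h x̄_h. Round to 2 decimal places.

x̄_st ≈ 6001.35

N = Σ N_h = 840. Stratum weights W_h = N_h/N.
x̄_st = (720·6754.76 + 120·1480.89) / 840 = 6001.3500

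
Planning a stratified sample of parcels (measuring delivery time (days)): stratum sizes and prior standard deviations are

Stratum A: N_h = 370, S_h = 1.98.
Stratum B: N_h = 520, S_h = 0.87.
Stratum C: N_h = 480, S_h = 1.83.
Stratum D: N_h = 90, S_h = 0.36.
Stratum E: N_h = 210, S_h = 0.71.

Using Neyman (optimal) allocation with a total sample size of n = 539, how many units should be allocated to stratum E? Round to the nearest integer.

Neyman allocation: n_h = n · N_h S_h / Σ N_i S_i, with n = 539.
  stratum A: N_h·S_h = 370·1.98 = 732.60
  stratum B: N_h·S_h = 520·0.87 = 452.40
  stratum C: N_h·S_h = 480·1.83 = 878.40
  stratum D: N_h·S_h = 90·0.36 = 32.40
  stratum E: N_h·S_h = 210·0.71 = 149.10
Σ N_h S_h = 2244.90
n for stratum E = 539·149.10/2244.90 = 35.799 → 36

36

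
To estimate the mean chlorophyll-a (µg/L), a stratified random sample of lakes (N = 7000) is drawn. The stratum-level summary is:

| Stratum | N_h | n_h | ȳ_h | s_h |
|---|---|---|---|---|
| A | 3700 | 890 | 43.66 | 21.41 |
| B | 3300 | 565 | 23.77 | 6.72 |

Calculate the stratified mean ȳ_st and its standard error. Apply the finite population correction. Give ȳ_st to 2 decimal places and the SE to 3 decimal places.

ȳ_st = Σ W_h ȳ_h = (3700·43.66 + 3300·23.77)/7000 = 34.28329
V̂(ȳ_st) = Σ W_h² (1 − n_h/N_h) s_h²/n_h, with W_h = N_h/N and N = 7000:
  stratum A: (3700/7000)²·(1 − 890/3700)·21.41²/890 = 0.109284
  stratum B: (3300/7000)²·(1 − 565/3300)·6.72²/565 = 0.0147219
V̂(ȳ_st) = 0.124006
SE(ȳ_st) = √0.124006 = 0.352144

ȳ_st ≈ 34.28, SE ≈ 0.352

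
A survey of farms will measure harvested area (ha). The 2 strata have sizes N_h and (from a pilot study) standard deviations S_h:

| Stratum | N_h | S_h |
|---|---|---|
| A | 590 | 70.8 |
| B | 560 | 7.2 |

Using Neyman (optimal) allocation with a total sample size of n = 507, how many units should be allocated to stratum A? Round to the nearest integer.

Neyman allocation: n_h = n · N_h S_h / Σ N_i S_i, with n = 507.
  stratum A: N_h·S_h = 590·70.8 = 41772.00
  stratum B: N_h·S_h = 560·7.2 = 4032.00
Σ N_h S_h = 45804.00
n for stratum A = 507·41772.00/45804.00 = 462.370 → 462

462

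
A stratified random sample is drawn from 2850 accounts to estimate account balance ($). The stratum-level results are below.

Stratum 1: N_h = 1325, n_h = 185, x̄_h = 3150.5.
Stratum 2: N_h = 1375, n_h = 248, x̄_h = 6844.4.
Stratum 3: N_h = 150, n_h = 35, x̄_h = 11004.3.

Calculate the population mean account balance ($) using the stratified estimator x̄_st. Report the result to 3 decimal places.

x̄_st ≈ 5346.003

N = Σ N_h = 2850. Stratum weights W_h = N_h/N.
x̄_st = (1325·3150.5 + 1375·6844.4 + 150·11004.3) / 2850 = 5346.00263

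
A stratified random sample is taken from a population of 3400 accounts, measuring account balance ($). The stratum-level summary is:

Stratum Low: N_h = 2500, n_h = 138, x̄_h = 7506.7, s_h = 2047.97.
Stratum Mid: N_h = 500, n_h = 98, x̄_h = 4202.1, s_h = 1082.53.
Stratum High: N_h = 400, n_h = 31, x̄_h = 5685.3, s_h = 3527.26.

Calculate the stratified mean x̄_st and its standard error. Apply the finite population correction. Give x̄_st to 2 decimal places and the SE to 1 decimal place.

x̄_st = Σ W_h x̄_h = (2500·7506.7 + 500·4202.1 + 400·5685.3)/3400 = 6806.44706
V̂(x̄_st) = Σ W_h² (1 − n_h/N_h) s_h²/n_h, with W_h = N_h/N and N = 3400:
  stratum Low: (2500/3400)²·(1 − 138/2500)·2047.97²/138 = 15524.9
  stratum Mid: (500/3400)²·(1 − 98/500)·1082.53²/98 = 207.918
  stratum High: (400/3400)²·(1 − 31/400)·3527.26²/31 = 5124.39
V̂(x̄_st) = 20857.3
SE(x̄_st) = √20857.3 = 144.42

x̄_st ≈ 6806.45, SE ≈ 144.4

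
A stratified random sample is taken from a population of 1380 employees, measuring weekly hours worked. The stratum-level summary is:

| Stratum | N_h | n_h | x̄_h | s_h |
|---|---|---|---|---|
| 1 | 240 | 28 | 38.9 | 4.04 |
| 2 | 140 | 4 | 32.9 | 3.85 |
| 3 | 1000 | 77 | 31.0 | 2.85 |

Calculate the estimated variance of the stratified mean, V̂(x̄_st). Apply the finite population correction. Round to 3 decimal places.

V̂(x̄_st) ≈ 0.104

V̂(x̄_st) = Σ W_h² (1 − n_h/N_h) s_h²/n_h, with W_h = N_h/N and N = 1380:
  stratum 1: (240/1380)²·(1 − 28/240)·4.04²/28 = 0.0155738
  stratum 2: (140/1380)²·(1 − 4/140)·3.85²/4 = 0.0370485
  stratum 3: (1000/1380)²·(1 − 77/1000)·2.85²/77 = 0.0511261
V̂(x̄_st) = 0.103748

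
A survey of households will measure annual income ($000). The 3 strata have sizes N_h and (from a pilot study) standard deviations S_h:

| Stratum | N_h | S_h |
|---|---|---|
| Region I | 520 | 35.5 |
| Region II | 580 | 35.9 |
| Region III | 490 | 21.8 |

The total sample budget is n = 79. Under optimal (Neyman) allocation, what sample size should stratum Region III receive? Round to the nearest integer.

17

Neyman allocation: n_h = n · N_h S_h / Σ N_i S_i, with n = 79.
  stratum Region I: N_h·S_h = 520·35.5 = 18460.00
  stratum Region II: N_h·S_h = 580·35.9 = 20822.00
  stratum Region III: N_h·S_h = 490·21.8 = 10682.00
Σ N_h S_h = 49964.00
n for stratum Region III = 79·10682.00/49964.00 = 16.890 → 17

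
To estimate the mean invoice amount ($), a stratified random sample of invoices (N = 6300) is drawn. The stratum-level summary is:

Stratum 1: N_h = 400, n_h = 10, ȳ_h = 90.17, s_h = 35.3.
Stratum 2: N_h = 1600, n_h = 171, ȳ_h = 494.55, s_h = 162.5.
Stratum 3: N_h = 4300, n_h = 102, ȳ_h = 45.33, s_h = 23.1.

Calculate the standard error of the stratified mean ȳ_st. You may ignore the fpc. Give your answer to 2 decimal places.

SE(ȳ_st) ≈ 3.59

V̂(ȳ_st) = Σ W_h² s_h²/n_h, with W_h = N_h/N and N = 6300:
  stratum 1: (400/6300)²·35.3²/10 = 0.502329
  stratum 2: (1600/6300)²·162.5²/171 = 9.96023
  stratum 3: (4300/6300)²·23.1²/102 = 2.43714
V̂(ȳ_st) = 12.8997
SE(ȳ_st) = √12.8997 = 3.59161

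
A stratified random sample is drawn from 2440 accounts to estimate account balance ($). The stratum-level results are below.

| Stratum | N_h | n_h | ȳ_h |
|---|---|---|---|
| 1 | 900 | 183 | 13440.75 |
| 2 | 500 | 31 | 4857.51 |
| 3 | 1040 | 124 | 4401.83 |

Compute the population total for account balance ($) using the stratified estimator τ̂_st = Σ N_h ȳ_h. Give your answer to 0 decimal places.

τ̂_st ≈ 19103333

τ̂_st = Σ N_h ȳ_h = 900·13440.75 + 500·4857.51 + 1040·4401.83 = 19103333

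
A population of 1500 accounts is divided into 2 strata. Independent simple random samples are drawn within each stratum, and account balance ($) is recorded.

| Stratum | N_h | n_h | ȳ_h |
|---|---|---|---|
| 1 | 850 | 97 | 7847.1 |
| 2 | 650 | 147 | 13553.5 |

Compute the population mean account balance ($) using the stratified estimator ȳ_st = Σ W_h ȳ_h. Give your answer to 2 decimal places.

ȳ_st ≈ 10319.87

N = Σ N_h = 1500. Stratum weights W_h = N_h/N.
ȳ_st = (850·7847.1 + 650·13553.5) / 1500 = 10319.8733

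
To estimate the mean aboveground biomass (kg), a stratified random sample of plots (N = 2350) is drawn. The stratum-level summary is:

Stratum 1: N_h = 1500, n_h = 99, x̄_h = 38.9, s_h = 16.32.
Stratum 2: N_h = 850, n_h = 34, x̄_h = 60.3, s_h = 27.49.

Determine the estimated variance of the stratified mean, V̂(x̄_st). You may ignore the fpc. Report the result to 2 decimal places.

V̂(x̄_st) ≈ 4.00

V̂(x̄_st) = Σ W_h² s_h²/n_h, with W_h = N_h/N and N = 2350:
  stratum 1: (1500/2350)²·16.32²/99 = 1.0961
  stratum 2: (850/2350)²·27.49²/34 = 2.90785
V̂(x̄_st) = 4.00396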